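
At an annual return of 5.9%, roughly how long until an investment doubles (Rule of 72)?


Formula: Years ≈ 72 / r
Substituting: Years ≈ 72 / 5.9
Years ≈ 12.2

12.2 years


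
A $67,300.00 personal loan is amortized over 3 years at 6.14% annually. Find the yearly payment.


Formula: PMT = PV * r / (1 - (1+r)^(-n))
Denominator: 1 - (1 + 0.0614)^(-3) = 0.163699
Numerator: $67,300.00 * 0.0614 = 4132.22
PMT = 4132.22 / 0.163699 = $25,242.83

$25,242.83


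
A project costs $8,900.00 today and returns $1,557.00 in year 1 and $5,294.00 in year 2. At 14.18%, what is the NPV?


Formula: NPV = C0 + C1/(1+r) + C2/(1+r)^2
Discount C1: $1,557.00 / (1 + 0.1418) = $1,363.64
Discount C2: $5,294.00 / (1 + 0.1418)^2 = $4,060.73
NPV = -$8,900.00 + $1,363.64 + $4,060.73 = -$3,475.64

-$3,475.64


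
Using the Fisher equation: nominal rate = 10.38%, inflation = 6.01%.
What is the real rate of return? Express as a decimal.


Formula: (1 + r_real) = (1 + r_nom) / (1 + inflation)
Substituting: (1 + r_real) = 1.1038 / 1.0601
(1 + r_real) = 1.041223
r_real = 1.041223 - 1 = 0.041223

0.041223


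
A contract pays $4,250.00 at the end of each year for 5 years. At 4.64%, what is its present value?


Formula: PV = PMT * (1 - (1+r)^(-n)) / r
Discount factor: (1 + 0.0464)^(-5) = 0.797097
Bracket: 1 - 0.797097 = 0.202903
PV = $4,250.00 * 0.202903 / 0.0464 = $18,584.84

$18,584.84


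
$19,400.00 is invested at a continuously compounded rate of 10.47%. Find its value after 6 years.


Formula: FV = P * e^(r*t)
Exponent: r*t = 0.1047 * 6 = 0.6282
e^(0.6282) = 1.874234
FV = $19,400.00 * 1.874234 = $36,360.14

$36,360.14


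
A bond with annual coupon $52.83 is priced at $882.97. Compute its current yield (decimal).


Formula: Current yield = annual coupon / price
Substituting: CY = $52.83 / $882.97
CY = 0.059832

0.059832


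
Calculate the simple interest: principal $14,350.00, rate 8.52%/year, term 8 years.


Formula: I = P * r * t
Substituting: I = $14,350.00 * 0.0852 * 8
Step: I = $14,350.00 * 0.6816
I = $9,780.96

$9,780.96


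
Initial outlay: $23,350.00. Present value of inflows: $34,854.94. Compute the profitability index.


Formula: PI = PV(cash flows) / initial investment
Substituting: PI = $34,854.94 / $23,350.00
PI = 1.4927

1.4927


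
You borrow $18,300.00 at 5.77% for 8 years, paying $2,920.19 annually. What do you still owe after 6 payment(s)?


Formula: Balance = PV*(1+r)^k - PMT*((1+r)^k - 1)/r
Growth: (1 + 0.0577)^6 = 1.400151
Accumulated factor: ((1+r)^k - 1)/r = 6.935034
Balance = $18,300.00 * 1.400151 - $2,920.19 * 6.935034
Balance = $5,371.15

$5,371.15


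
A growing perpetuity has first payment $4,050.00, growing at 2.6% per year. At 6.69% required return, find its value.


Formula: PV = C / (r - g)
Spread: r - g = 0.0669 - 0.026 = 0.0409
Substituting: PV = $4,050.00 / 0.0409
PV = $99,022.00

$99,022.00


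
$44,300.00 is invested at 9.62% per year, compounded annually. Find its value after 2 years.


Formula: FV = P * (1 + r)^n
Substituting: FV = $44,300.00 * (1 + 0.0962)^2
Growth factor: (1.0962)^2 = 1.201654
FV = $44,300.00 * 1.201654 = $53,233.29

$53,233.29


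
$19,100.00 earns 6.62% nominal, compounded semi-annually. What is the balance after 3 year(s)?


Formula: FV = P * (1 + r/m)^(m*t)
Period rate: r/m = 0.0662 / 2 = 0.0331
Total periods: m*t = 2 * 3 = 6
Growth factor: (1 + 0.0331)^6 = 1.215778
FV = $19,100.00 * 1.215778 = $23,221.35

$23,221.35


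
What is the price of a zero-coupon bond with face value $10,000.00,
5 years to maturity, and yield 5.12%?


Formula: Price = FV / (1 + r)^n
Substituting: Price = $10,000.00 / (1 + 0.0512)^5
Discount factor: (1.0512)^5 = 1.283591
Price = $10,000.00 / 1.283591 = $7,790.64

$7,790.64


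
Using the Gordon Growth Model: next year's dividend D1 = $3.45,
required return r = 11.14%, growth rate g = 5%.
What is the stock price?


Formula: P = D1 / (r - g)
Spread: r - g = 0.1114 - 0.05 = 0.0614
Substituting: P = $3.45 / 0.0614
P = $56.19

$56.19


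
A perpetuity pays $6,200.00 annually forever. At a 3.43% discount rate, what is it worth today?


Formula: PV = C / r
Substituting: PV = $6,200.00 / 0.0343
PV = $180,758.02

$180,758.02


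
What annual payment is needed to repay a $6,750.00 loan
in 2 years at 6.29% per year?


Formula: PMT = PV * r / (1 - (1+r)^(-n))
Denominator: 1 - (1 + 0.0629)^(-2) = 0.114853
Numerator: $6,750.00 * 0.0629 = 424.575
PMT = 424.575 / 0.114853 = $3,696.67

$3,696.67


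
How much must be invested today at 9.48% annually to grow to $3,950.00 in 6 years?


Formula: PV = FV / (1 + r)^n
Substituting: PV = $3,950.00 / (1 + 0.0948)^6
Discount factor: (1.0948)^6 = 1.721903
PV = $3,950.00 / 1.721903 = $2,293.97

$2,293.97


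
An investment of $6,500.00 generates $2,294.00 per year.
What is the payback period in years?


Formula: Payback = investment / annual cash flow
Substituting: Payback = $6,500.00 / $2,294.00
Payback = 2.8335 years

2.8335 years


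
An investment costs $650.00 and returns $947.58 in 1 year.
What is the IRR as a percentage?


Formula: IRR = C1/C0 - 1
Substituting: IRR = $947.58 / $650.00 - 1
Ratio: 1.457815 - 1 = 0.457815
IRR = 45.7815%

45.7815%


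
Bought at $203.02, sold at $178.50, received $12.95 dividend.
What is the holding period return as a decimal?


Formula: HPR = (P1 - P0 + D) / P0
Gain: $178.50 - $203.02 + $12.95 = -$11.57
HPR = -$11.57 / $203.02 = -0.057

-0.057


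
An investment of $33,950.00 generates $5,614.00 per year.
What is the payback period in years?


Formula: Payback = investment / annual cash flow
Substituting: Payback = $33,950.00 / $5,614.00
Payback = 6.0474 years

6.0474 years


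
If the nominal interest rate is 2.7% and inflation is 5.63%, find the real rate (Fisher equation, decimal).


Formula: (1 + r_real) = (1 + r_nom) / (1 + inflation)
Substituting: (1 + r_real) = 1.027 / 1.0563
(1 + r_real) = 0.972262
r_real = 0.972262 - 1 = -0.027738

-0.027738


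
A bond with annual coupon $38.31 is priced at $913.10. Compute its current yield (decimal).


Formula: Current yield = annual coupon / price
Substituting: CY = $38.31 / $913.10
CY = 0.041956

0.041956


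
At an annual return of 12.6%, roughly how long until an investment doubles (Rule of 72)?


Formula: Years ≈ 72 / r
Substituting: Years ≈ 72 / 12.6
Years ≈ 5.7

5.7 years


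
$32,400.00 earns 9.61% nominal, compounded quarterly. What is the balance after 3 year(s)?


Formula: FV = P * (1 + r/m)^(m*t)
Period rate: r/m = 0.0961 / 4 = 0.024025
Total periods: m*t = 4 * 3 = 12
Growth factor: (1 + 0.024025)^12 = 1.329617
FV = $32,400.00 * 1.329617 = $43,079.61

$43,079.61


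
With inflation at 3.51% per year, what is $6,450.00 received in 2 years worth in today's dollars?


Formula: Real value = nominal / (1 + inflation)^years
Price level: (1 + 0.0351)^2 = 1.071432
Real value = $6,450.00 / 1.071432 = $6,019.98

$6,019.98


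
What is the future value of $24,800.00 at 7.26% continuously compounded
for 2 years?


Formula: FV = P * e^(r*t)
Exponent: r*t = 0.0726 * 2 = 0.1452
e^(0.1452) = 1.156271
FV = $24,800.00 * 1.156271 = $28,675.52

$28,675.52


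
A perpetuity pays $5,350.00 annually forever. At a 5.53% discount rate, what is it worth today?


Formula: PV = C / r
Substituting: PV = $5,350.00 / 0.0553
PV = $96,745.03

$96,745.03


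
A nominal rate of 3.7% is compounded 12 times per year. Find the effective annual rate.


Formula: EAR = (1 + r/m)^m - 1
Period rate: r/m = 0.037 / 12 = 0.003083
Compounding: (1 + 0.003083)^12 = 1.037634
EAR = 1.037634 - 1 = 0.037634

0.037634


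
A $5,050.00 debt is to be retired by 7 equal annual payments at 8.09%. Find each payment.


Formula: PMT = PV * r / (1 - (1+r)^(-n))
Denominator: 1 - (1 + 0.0809)^(-7) = 0.419902
Numerator: $5,050.00 * 0.0809 = 408.545
PMT = 408.545 / 0.419902 = $972.95

$972.95


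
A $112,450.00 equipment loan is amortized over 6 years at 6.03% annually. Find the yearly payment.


Formula: PMT = PV * r / (1 - (1+r)^(-n))
Denominator: 1 - (1 + 0.0603)^(-6) = 0.296235
Numerator: $112,450.00 * 0.0603 = 6780.735
PMT = 6780.735 / 0.296235 = $22,889.69

$22,889.69


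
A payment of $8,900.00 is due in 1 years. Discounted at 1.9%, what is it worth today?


Formula: PV = FV / (1 + r)^n
Substituting: PV = $8,900.00 / (1 + 0.019)^1
Discount factor: (1.019)^1 = 1.019
PV = $8,900.00 / 1.019 = $8,734.05

$8,734.05


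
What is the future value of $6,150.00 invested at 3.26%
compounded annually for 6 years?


Formula: FV = P * (1 + r)^n
Substituting: FV = $6,150.00 * (1 + 0.0326)^6
Growth factor: (1.0326)^6 = 1.212251
FV = $6,150.00 * 1.212251 = $7,455.35

$7,455.35


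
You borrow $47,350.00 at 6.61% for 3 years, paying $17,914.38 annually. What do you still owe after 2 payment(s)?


Formula: Balance = PV*(1+r)^k - PMT*((1+r)^k - 1)/r
Growth: (1 + 0.0661)^2 = 1.136569
Accumulated factor: ((1+r)^k - 1)/r = 2.0661
Balance = $47,350.00 * 1.136569 - $17,914.38 * 2.0661
Balance = $16,803.65

$16,803.65


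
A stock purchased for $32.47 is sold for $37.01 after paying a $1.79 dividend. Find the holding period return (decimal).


Formula: HPR = (P1 - P0 + D) / P0
Gain: $37.01 - $32.47 + $1.79 = $6.33
HPR = $6.33 / $32.47 = 0.1949

0.1949


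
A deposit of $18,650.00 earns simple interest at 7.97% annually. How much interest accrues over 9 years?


Formula: I = P * r * t
Substituting: I = $18,650.00 * 0.0797 * 9
Step: I = $18,650.00 * 0.7173
I = $13,377.65

$13,377.65


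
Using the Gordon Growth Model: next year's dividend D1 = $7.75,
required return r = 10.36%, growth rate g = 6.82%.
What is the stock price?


Formula: P = D1 / (r - g)
Spread: r - g = 0.1036 - 0.0682 = 0.0354
Substituting: P = $7.75 / 0.0354
P = $218.93

$218.93


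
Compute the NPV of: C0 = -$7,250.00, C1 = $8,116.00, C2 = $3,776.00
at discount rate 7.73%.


Formula: NPV = C0 + C1/(1+r) + C2/(1+r)^2
Discount C1: $8,116.00 / (1 + 0.0773) = $7,533.65
Discount C2: $3,776.00 / (1 + 0.0773)^2 = $3,253.56
NPV = -$7,250.00 + $7,533.65 + $3,253.56 = $3,537.21

$3,537.21


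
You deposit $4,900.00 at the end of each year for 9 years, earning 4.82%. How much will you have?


Formula: FV = PMT * ((1+r)^n - 1) / r
Growth factor: (1 + 0.0482)^9 = 1.527557
Numerator: 1.527557 - 1 = 0.527557
FV = $4,900.00 * 0.527557 / 0.0482 = $53,631.30

$53,631.30


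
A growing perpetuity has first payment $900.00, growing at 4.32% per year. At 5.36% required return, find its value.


Formula: PV = C / (r - g)
Spread: r - g = 0.0536 - 0.0432 = 0.0104
Substituting: PV = $900.00 / 0.0104
PV = $86,538.46

$86,538.46


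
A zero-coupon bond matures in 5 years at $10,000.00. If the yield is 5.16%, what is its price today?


Formula: Price = FV / (1 + r)^n
Substituting: Price = $10,000.00 / (1 + 0.0516)^5
Discount factor: (1.0516)^5 = 1.286035
Price = $10,000.00 / 1.286035 = $7,775.84

$7,775.84


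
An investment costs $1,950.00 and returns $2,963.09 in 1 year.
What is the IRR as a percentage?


Formula: IRR = C1/C0 - 1
Substituting: IRR = $2,963.09 / $1,950.00 - 1
Ratio: 1.519533 - 1 = 0.519533
IRR = 51.9533%

51.9533%


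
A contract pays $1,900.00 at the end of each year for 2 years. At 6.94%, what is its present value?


Formula: PV = PMT * (1 - (1+r)^(-n)) / r
Discount factor: (1 + 0.0694)^(-2) = 0.874419
Bracket: 1 - 0.874419 = 0.125581
PV = $1,900.00 * 0.125581 / 0.0694 = $3,438.09

$3,438.09


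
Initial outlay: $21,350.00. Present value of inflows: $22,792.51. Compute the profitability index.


Formula: PI = PV(cash flows) / initial investment
Substituting: PI = $22,792.51 / $21,350.00
PI = 1.0676

1.0676


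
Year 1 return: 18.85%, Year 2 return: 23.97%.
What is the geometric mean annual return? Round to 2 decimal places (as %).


Formula: Geometric mean = ((1+r1)*(1+r2))^(1/2) - 1
Product: (1 + 0.1885) * (1 + 0.2397) = 1.1885 * 1.2397 = 1.473383
Square root: 1.473383^0.5 = 1.21383
Geometric mean = 1.21383 - 1 = 0.21383
As percentage: 21.38%

21.38%


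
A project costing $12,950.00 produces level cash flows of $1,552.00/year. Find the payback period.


Formula: Payback = investment / annual cash flow
Substituting: Payback = $12,950.00 / $1,552.00
Payback = 8.3441 years

8.3441 years


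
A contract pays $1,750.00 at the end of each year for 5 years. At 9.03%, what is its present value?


Formula: PV = PMT * (1 - (1+r)^(-n)) / r
Discount factor: (1 + 0.0903)^(-5) = 0.649038
Bracket: 1 - 0.649038 = 0.350962
PV = $1,750.00 * 0.350962 / 0.0903 = $6,801.59

$6,801.59


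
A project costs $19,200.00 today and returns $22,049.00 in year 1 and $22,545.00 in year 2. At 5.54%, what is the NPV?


Formula: NPV = C0 + C1/(1+r) + C2/(1+r)^2
Discount C1: $22,049.00 / (1 + 0.0554) = $20,891.61
Discount C2: $22,545.00 / (1 + 0.0554)^2 = $20,240.26
NPV = -$19,200.00 + $20,891.61 + $20,240.26 = $21,931.86

$21,931.86


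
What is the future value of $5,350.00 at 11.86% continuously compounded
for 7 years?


Formula: FV = P * e^(r*t)
Exponent: r*t = 0.1186 * 7 = 0.8302
e^(0.8302) = 2.293777
FV = $5,350.00 * 2.293777 = $12,271.71

$12,271.71


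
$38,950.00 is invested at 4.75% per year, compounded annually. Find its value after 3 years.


Formula: FV = P * (1 + r)^n
Substituting: FV = $38,950.00 * (1 + 0.0475)^3
Growth factor: (1.0475)^3 = 1.149376
FV = $38,950.00 * 1.149376 = $44,768.19

$44,768.19


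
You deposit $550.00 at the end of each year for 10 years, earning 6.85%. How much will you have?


Formula: FV = PMT * ((1+r)^n - 1) / r
Growth factor: (1 + 0.0685)^10 = 1.939748
Numerator: 1.939748 - 1 = 0.939748
FV = $550.00 * 0.939748 / 0.0685 = $7,545.42

$7,545.42


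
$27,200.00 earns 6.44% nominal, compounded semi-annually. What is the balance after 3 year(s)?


Formula: FV = P * (1 + r/m)^(m*t)
Period rate: r/m = 0.0644 / 2 = 0.0322
Total periods: m*t = 2 * 3 = 6
Growth factor: (1 + 0.0322)^6 = 1.209437
FV = $27,200.00 * 1.209437 = $32,896.68

$32,896.68


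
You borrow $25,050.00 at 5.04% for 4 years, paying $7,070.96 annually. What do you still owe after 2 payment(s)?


Formula: Balance = PV*(1+r)^k - PMT*((1+r)^k - 1)/r
Growth: (1 + 0.0504)^2 = 1.10334
Accumulated factor: ((1+r)^k - 1)/r = 2.0504
Balance = $25,050.00 * 1.10334 - $7,070.96 * 2.0504
Balance = $13,140.37

$13,140.37


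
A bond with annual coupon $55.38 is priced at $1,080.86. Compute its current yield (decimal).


Formula: Current yield = annual coupon / price
Substituting: CY = $55.38 / $1,080.86
CY = 0.051237

0.051237


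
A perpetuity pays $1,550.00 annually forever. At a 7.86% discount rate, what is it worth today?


Formula: PV = C / r
Substituting: PV = $1,550.00 / 0.0786
PV = $19,720.10

$19,720.10


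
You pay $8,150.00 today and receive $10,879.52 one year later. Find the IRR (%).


Formula: IRR = C1/C0 - 1
Substituting: IRR = $10,879.52 / $8,150.00 - 1
Ratio: 1.33491 - 1 = 0.33491
IRR = 33.491%

33.491%


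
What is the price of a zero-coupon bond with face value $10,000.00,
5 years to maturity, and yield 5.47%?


Formula: Price = FV / (1 + r)^n
Substituting: Price = $10,000.00 / (1 + 0.0547)^5
Discount factor: (1.0547)^5 = 1.305103
Price = $10,000.00 / 1.305103 = $7,662.23

$7,662.23


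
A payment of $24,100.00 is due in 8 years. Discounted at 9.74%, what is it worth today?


Formula: PV = FV / (1 + r)^n
Substituting: PV = $24,100.00 / (1 + 0.0974)^8
Discount factor: (1.0974)^8 = 2.103389
PV = $24,100.00 / 2.103389 = $11,457.70

$11,457.70


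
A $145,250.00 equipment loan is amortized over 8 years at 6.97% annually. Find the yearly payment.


Formula: PMT = PV * r / (1 - (1+r)^(-n))
Denominator: 1 - (1 + 0.0697)^(-8) = 0.416684
Numerator: $145,250.00 * 0.0697 = 10123.925
PMT = 10123.925 / 0.416684 = $24,296.42

$24,296.42


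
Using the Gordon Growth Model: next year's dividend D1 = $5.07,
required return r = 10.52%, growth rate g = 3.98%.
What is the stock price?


Formula: P = D1 / (r - g)
Spread: r - g = 0.1052 - 0.0398 = 0.0654
Substituting: P = $5.07 / 0.0654
P = $77.52

$77.52


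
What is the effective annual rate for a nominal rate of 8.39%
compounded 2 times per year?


Formula: EAR = (1 + r/m)^m - 1
Period rate: r/m = 0.0839 / 2 = 0.04195
Compounding: (1 + 0.04195)^2 = 1.08566
EAR = 1.08566 - 1 = 0.08566

0.08566


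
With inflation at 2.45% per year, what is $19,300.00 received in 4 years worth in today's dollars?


Formula: Real value = nominal / (1 + inflation)^years
Price level: (1 + 0.0245)^4 = 1.101661
Real value = $19,300.00 / 1.101661 = $17,519.01

$17,519.01


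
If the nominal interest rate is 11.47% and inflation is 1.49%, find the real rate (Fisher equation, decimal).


Formula: (1 + r_real) = (1 + r_nom) / (1 + inflation)
Substituting: (1 + r_real) = 1.1147 / 1.0149
(1 + r_real) = 1.098335
r_real = 1.098335 - 1 = 0.098335

0.098335


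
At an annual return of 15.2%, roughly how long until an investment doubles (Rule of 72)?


Formula: Years ≈ 72 / r
Substituting: Years ≈ 72 / 15.2
Years ≈ 4.7

4.7 years


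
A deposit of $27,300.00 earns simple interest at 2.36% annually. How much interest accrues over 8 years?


Formula: I = P * r * t
Substituting: I = $27,300.00 * 0.0236 * 8
Step: I = $27,300.00 * 0.1888
I = $5,154.24

$5,154.24


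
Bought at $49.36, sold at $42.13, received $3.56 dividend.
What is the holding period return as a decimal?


Formula: HPR = (P1 - P0 + D) / P0
Gain: $42.13 - $49.36 + $3.56 = -$3.67
HPR = -$3.67 / $49.36 = -0.0744

-0.0744


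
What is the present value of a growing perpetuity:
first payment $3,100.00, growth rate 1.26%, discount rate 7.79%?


Formula: PV = C / (r - g)
Spread: r - g = 0.0779 - 0.0126 = 0.0653
Substituting: PV = $3,100.00 / 0.0653
PV = $47,473.20

$47,473.20


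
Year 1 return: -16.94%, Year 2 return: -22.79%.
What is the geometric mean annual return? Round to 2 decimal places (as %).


Formula: Geometric mean = ((1+r1)*(1+r2))^(1/2) - 1
Product: (1 + -0.1694) * (1 + -0.2279) = 0.8306 * 0.7721 = 0.641306
Square root: 0.641306^0.5 = 0.800816
Geometric mean = 0.800816 - 1 = -0.199184
As percentage: -19.92%

-19.92%


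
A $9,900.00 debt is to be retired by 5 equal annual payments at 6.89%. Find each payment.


Formula: PMT = PV * r / (1 - (1+r)^(-n))
Denominator: 1 - (1 + 0.0689)^(-5) = 0.283338
Numerator: $9,900.00 * 0.0689 = 682.11
PMT = 682.11 / 0.283338 = $2,407.41

$2,407.41


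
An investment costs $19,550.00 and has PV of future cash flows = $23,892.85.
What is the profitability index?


Formula: PI = PV(cash flows) / initial investment
Substituting: PI = $23,892.85 / $19,550.00
PI = 1.2221

1.2221


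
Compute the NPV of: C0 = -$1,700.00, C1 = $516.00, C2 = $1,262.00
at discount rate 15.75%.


Formula: NPV = C0 + C1/(1+r) + C2/(1+r)^2
Discount C1: $516.00 / (1 + 0.1575) = $445.79
Discount C2: $1,262.00 / (1 + 0.1575)^2 = $941.93
NPV = -$1,700.00 + $445.79 + $941.93 = -$312.28

-$312.28


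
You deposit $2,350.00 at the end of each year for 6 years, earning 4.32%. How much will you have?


Formula: FV = PMT * ((1+r)^n - 1) / r
Growth factor: (1 + 0.0432)^6 = 1.288859
Numerator: 1.288859 - 1 = 0.288859
FV = $2,350.00 * 0.288859 / 0.0432 = $15,713.40

$15,713.40


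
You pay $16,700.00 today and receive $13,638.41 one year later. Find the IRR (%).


Formula: IRR = C1/C0 - 1
Substituting: IRR = $13,638.41 / $16,700.00 - 1
Ratio: 0.816671 - 1 = -0.183329
IRR = -18.3329%

-18.3329%


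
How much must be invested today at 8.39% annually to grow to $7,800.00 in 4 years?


Formula: PV = FV / (1 + r)^n
Substituting: PV = $7,800.00 / (1 + 0.0839)^4
Discount factor: (1.0839)^4 = 1.380247
PV = $7,800.00 / 1.380247 = $5,651.16

$5,651.16


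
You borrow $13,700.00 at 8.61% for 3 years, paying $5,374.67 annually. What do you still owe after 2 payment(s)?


Formula: Balance = PV*(1+r)^k - PMT*((1+r)^k - 1)/r
Growth: (1 + 0.0861)^2 = 1.179613
Accumulated factor: ((1+r)^k - 1)/r = 2.0861
Balance = $13,700.00 * 1.179613 - $5,374.67 * 2.0861
Balance = $4,948.60

$4,948.60


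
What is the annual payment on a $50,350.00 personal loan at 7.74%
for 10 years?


Formula: PMT = PV * r / (1 - (1+r)^(-n))
Denominator: 1 - (1 + 0.0774)^(-10) = 0.525506
Numerator: $50,350.00 * 0.0774 = 3897.09
PMT = 3897.09 / 0.525506 = $7,415.87

$7,415.87


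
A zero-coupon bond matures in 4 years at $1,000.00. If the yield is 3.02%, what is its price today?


Formula: Price = FV / (1 + r)^n
Substituting: Price = $1,000.00 / (1 + 0.0302)^4
Discount factor: (1.0302)^4 = 1.126383
Price = $1,000.00 / 1.126383 = $887.80

$887.80


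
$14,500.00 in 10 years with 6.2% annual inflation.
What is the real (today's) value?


Formula: Real value = nominal / (1 + inflation)^years
Price level: (1 + 0.062)^10 = 1.824926
Real value = $14,500.00 / 1.824926 = $7,945.53

$7,945.53


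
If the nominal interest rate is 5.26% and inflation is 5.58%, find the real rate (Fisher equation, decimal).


Formula: (1 + r_real) = (1 + r_nom) / (1 + inflation)
Substituting: (1 + r_real) = 1.0526 / 1.0558
(1 + r_real) = 0.996969
r_real = 0.996969 - 1 = -0.003031

-0.003031


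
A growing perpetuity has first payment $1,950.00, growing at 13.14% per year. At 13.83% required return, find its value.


Formula: PV = C / (r - g)
Spread: r - g = 0.1383 - 0.1314 = 0.0069
Substituting: PV = $1,950.00 / 0.0069
PV = $282,608.70

$282,608.70


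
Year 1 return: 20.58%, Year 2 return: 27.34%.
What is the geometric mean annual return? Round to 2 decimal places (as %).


Formula: Geometric mean = ((1+r1)*(1+r2))^(1/2) - 1
Product: (1 + 0.2058) * (1 + 0.2734) = 1.2058 * 1.2734 = 1.535466
Square root: 1.535466^0.5 = 1.239139
Geometric mean = 1.239139 - 1 = 0.239139
As percentage: 23.91%

23.91%


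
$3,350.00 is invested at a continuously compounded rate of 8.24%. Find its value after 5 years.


Formula: FV = P * e^(r*t)
Exponent: r*t = 0.0824 * 5 = 0.412
e^(0.412) = 1.509834
FV = $3,350.00 * 1.509834 = $5,057.95

$5,057.95


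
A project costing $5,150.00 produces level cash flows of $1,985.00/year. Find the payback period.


Formula: Payback = investment / annual cash flow
Substituting: Payback = $5,150.00 / $1,985.00
Payback = 2.5945 years

2.5945 years


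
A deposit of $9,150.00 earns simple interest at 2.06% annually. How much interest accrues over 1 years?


Formula: I = P * r * t
Substituting: I = $9,150.00 * 0.0206 * 1
Step: I = $9,150.00 * 0.0206
I = $188.49

$188.49


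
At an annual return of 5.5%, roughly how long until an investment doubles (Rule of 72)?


Formula: Years ≈ 72 / r
Substituting: Years ≈ 72 / 5.5
Years ≈ 13.1

13.1 years


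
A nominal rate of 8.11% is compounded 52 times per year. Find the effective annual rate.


Formula: EAR = (1 + r/m)^m - 1
Period rate: r/m = 0.0811 / 52 = 0.00156
Compounding: (1 + 0.00156)^52 = 1.084411
EAR = 1.084411 - 1 = 0.084411

0.084411


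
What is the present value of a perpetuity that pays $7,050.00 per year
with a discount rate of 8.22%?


Formula: PV = C / r
Substituting: PV = $7,050.00 / 0.0822
PV = $85,766.42

$85,766.42


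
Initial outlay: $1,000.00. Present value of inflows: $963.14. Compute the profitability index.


Formula: PI = PV(cash flows) / initial investment
Substituting: PI = $963.14 / $1,000.00
PI = 0.9631

0.9631


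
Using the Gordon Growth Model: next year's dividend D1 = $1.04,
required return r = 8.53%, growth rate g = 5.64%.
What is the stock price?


Formula: P = D1 / (r - g)
Spread: r - g = 0.0853 - 0.0564 = 0.0289
Substituting: P = $1.04 / 0.0289
P = $35.99

$35.99


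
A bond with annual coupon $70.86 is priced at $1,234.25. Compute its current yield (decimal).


Formula: Current yield = annual coupon / price
Substituting: CY = $70.86 / $1,234.25
CY = 0.057411

0.057411


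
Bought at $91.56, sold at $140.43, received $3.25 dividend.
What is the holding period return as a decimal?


Formula: HPR = (P1 - P0 + D) / P0
Gain: $140.43 - $91.56 + $3.25 = $52.12
HPR = $52.12 / $91.56 = 0.5692

0.5692


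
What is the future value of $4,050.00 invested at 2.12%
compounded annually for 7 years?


Formula: FV = P * (1 + r)^n
Substituting: FV = $4,050.00 * (1 + 0.0212)^7
Growth factor: (1.0212)^7 = 1.158179
FV = $4,050.00 * 1.158179 = $4,690.62

$4,690.62


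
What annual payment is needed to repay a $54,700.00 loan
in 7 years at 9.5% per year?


Formula: PMT = PV * r / (1 - (1+r)^(-n))
Denominator: 1 - (1 + 0.095)^(-7) = 0.470213
Numerator: $54,700.00 * 0.095 = 5196.5
PMT = 5196.5 / 0.470213 = $11,051.37

$11,051.37


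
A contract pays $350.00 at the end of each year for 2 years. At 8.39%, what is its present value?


Formula: PV = PMT * (1 - (1+r)^(-n)) / r
Discount factor: (1 + 0.0839)^(-2) = 0.85118
Bracket: 1 - 0.85118 = 0.14882
PV = $350.00 * 0.14882 / 0.0839 = $620.82

$620.82


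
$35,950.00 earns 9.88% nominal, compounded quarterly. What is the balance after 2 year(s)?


Formula: FV = P * (1 + r/m)^(m*t)
Period rate: r/m = 0.0988 / 4 = 0.0247
Total periods: m*t = 4 * 2 = 8
Growth factor: (1 + 0.0247)^8 = 1.215553
FV = $35,950.00 * 1.215553 = $43,699.13

$43,699.13


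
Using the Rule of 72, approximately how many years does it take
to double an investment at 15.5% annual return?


Formula: Years ≈ 72 / r
Substituting: Years ≈ 72 / 15.5
Years ≈ 4.6

4.6 years


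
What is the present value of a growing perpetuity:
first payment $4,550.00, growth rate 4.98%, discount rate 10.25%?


Formula: PV = C / (r - g)
Spread: r - g = 0.1025 - 0.0498 = 0.0527
Substituting: PV = $4,550.00 / 0.0527
PV = $86,337.76

$86,337.76


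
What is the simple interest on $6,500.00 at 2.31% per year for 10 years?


Formula: I = P * r * t
Substituting: I = $6,500.00 * 0.0231 * 10
Step: I = $6,500.00 * 0.231
I = $1,501.50

$1,501.50


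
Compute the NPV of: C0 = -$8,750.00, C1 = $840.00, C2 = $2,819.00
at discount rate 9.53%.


Formula: NPV = C0 + C1/(1+r) + C2/(1+r)^2
Discount C1: $840.00 / (1 + 0.0953) = $766.91
Discount C2: $2,819.00 / (1 + 0.0953)^2 = $2,349.79
NPV = -$8,750.00 + $766.91 + $2,349.79 = -$5,633.30

-$5,633.30


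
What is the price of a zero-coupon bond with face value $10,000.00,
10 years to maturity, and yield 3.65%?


Formula: Price = FV / (1 + r)^n
Substituting: Price = $10,000.00 / (1 + 0.0365)^10
Discount factor: (1.0365)^10 = 1.431176
Price = $10,000.00 / 1.431176 = $6,987.26

$6,987.26


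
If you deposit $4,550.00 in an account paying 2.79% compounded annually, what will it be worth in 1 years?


Formula: FV = P * (1 + r)^n
Substituting: FV = $4,550.00 * (1 + 0.0279)^1
Growth factor: (1.0279)^1 = 1.0279
FV = $4,550.00 * 1.0279 = $4,676.95

$4,676.95


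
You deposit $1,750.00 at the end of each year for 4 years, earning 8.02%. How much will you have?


Formula: FV = PMT * ((1+r)^n - 1) / r
Growth factor: (1 + 0.0802)^4 = 1.361497
Numerator: 1.361497 - 1 = 0.361497
FV = $1,750.00 * 0.361497 / 0.0802 = $7,888.03

$7,888.03


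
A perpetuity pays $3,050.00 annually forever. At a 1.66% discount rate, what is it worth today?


Formula: PV = C / r
Substituting: PV = $3,050.00 / 0.0166
PV = $183,734.94

$183,734.94


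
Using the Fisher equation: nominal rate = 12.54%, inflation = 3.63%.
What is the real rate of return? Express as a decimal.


Formula: (1 + r_real) = (1 + r_nom) / (1 + inflation)
Substituting: (1 + r_real) = 1.1254 / 1.0363
(1 + r_real) = 1.085979
r_real = 1.085979 - 1 = 0.085979

0.085979


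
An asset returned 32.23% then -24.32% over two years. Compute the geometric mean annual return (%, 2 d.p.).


Formula: Geometric mean = ((1+r1)*(1+r2))^(1/2) - 1
Product: (1 + 0.3223) * (1 + -0.2432) = 1.3223 * 0.7568 = 1.000717
Square root: 1.000717^0.5 = 1.000358
Geometric mean = 1.000358 - 1 = 0.000358
As percentage: 0.04%

0.04%


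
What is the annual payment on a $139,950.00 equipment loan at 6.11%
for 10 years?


Formula: PMT = PV * r / (1 - (1+r)^(-n))
Denominator: 1 - (1 + 0.0611)^(-10) = 0.447367
Numerator: $139,950.00 * 0.0611 = 8550.945
PMT = 8550.945 / 0.447367 = $19,113.94

$19,113.94


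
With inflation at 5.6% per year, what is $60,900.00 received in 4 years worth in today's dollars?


Formula: Real value = nominal / (1 + inflation)^years
Price level: (1 + 0.056)^4 = 1.243528
Real value = $60,900.00 / 1.243528 = $48,973.55

$48,973.55


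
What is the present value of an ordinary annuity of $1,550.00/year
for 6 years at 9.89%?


Formula: PV = PMT * (1 - (1+r)^(-n)) / r
Discount factor: (1 + 0.0989)^(-6) = 0.567873
Bracket: 1 - 0.567873 = 0.432127
PV = $1,550.00 * 0.432127 / 0.0989 = $6,772.47

$6,772.47


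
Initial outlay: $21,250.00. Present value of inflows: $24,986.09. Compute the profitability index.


Formula: PI = PV(cash flows) / initial investment
Substituting: PI = $24,986.09 / $21,250.00
PI = 1.1758

1.1758


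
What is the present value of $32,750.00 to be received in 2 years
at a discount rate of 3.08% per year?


Formula: PV = FV / (1 + r)^n
Substituting: PV = $32,750.00 / (1 + 0.0308)^2
Discount factor: (1.0308)^2 = 1.062549
PV = $32,750.00 / 1.062549 = $30,822.12

$30,822.12


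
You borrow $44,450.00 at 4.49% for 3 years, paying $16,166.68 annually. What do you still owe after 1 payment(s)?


Formula: Balance = PV*(1+r)^k - PMT*((1+r)^k - 1)/r
Growth: (1 + 0.0449)^1 = 1.0449
Accumulated factor: ((1+r)^k - 1)/r = 1.0
Balance = $44,450.00 * 1.0449 - $16,166.68 * 1.0
Balance = $30,279.13

$30,279.13


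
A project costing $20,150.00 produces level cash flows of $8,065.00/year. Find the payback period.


Formula: Payback = investment / annual cash flow
Substituting: Payback = $20,150.00 / $8,065.00
Payback = 2.4985 years

2.4985 years


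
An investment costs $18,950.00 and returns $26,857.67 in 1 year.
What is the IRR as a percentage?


Formula: IRR = C1/C0 - 1
Substituting: IRR = $26,857.67 / $18,950.00 - 1
Ratio: 1.417291 - 1 = 0.417291
IRR = 41.7291%

41.7291%


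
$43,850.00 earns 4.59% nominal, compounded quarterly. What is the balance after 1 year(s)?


Formula: FV = P * (1 + r/m)^(m*t)
Period rate: r/m = 0.0459 / 4 = 0.011475
Total periods: m*t = 4 * 1 = 4
Growth factor: (1 + 0.011475)^4 = 1.046696
FV = $43,850.00 * 1.046696 = $45,897.62

$45,897.62


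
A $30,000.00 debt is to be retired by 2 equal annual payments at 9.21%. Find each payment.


Formula: PMT = PV * r / (1 - (1+r)^(-n))
Denominator: 1 - (1 + 0.0921)^(-2) = 0.161554
Numerator: $30,000.00 * 0.0921 = 2763.0
PMT = 2763.0 / 0.161554 = $17,102.66

$17,102.66


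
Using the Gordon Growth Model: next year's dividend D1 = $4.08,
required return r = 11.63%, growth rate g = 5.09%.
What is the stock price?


Formula: P = D1 / (r - g)
Spread: r - g = 0.1163 - 0.0509 = 0.0654
Substituting: P = $4.08 / 0.0654
P = $62.39

$62.39


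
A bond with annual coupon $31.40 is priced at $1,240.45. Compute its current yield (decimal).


Formula: Current yield = annual coupon / price
Substituting: CY = $31.40 / $1,240.45
CY = 0.025313

0.025313


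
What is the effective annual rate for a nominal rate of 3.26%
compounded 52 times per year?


Formula: EAR = (1 + r/m)^m - 1
Period rate: r/m = 0.0326 / 52 = 0.000627
Compounding: (1 + 0.000627)^52 = 1.033127
EAR = 1.033127 - 1 = 0.033127

0.033127


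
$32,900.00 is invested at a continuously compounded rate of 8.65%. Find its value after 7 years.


Formula: FV = P * e^(r*t)
Exponent: r*t = 0.0865 * 7 = 0.6055
e^(0.6055) = 1.832168
FV = $32,900.00 * 1.832168 = $60,278.33

$60,278.33


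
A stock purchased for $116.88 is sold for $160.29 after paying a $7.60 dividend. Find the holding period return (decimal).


Formula: HPR = (P1 - P0 + D) / P0
Gain: $160.29 - $116.88 + $7.60 = $51.01
HPR = $51.01 / $116.88 = 0.4364

0.4364


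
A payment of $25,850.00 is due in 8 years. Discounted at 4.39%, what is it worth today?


Formula: PV = FV / (1 + r)^n
Substituting: PV = $25,850.00 / (1 + 0.0439)^8
Discount factor: (1.0439)^8 = 1.410169
PV = $25,850.00 / 1.410169 = $18,331.14

$18,331.14


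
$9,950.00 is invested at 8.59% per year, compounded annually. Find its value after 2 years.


Formula: FV = P * (1 + r)^n
Substituting: FV = $9,950.00 * (1 + 0.0859)^2
Growth factor: (1.0859)^2 = 1.179179
FV = $9,950.00 * 1.179179 = $11,732.83

$11,732.83


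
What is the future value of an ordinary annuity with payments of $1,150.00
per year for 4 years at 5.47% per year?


Formula: FV = PMT * ((1+r)^n - 1) / r
Growth factor: (1 + 0.0547)^4 = 1.237416
Numerator: 1.237416 - 1 = 0.237416
FV = $1,150.00 * 0.237416 / 0.0547 = $4,991.38

$4,991.38


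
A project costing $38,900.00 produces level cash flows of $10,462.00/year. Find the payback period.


Formula: Payback = investment / annual cash flow
Substituting: Payback = $38,900.00 / $10,462.00
Payback = 3.7182 years

3.7182 years


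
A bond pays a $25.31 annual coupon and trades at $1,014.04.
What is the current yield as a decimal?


Formula: Current yield = annual coupon / price
Substituting: CY = $25.31 / $1,014.04
CY = 0.02496

0.02496


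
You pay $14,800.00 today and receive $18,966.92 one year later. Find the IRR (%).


Formula: IRR = C1/C0 - 1
Substituting: IRR = $18,966.92 / $14,800.00 - 1
Ratio: 1.281549 - 1 = 0.281549
IRR = 28.1549%

28.1549%


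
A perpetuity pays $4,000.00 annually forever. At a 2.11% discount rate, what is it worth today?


Formula: PV = C / r
Substituting: PV = $4,000.00 / 0.0211
PV = $189,573.46

$189,573.46


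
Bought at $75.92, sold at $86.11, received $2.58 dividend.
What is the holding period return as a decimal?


Formula: HPR = (P1 - P0 + D) / P0
Gain: $86.11 - $75.92 + $2.58 = $12.77
HPR = $12.77 / $75.92 = 0.1682

0.1682


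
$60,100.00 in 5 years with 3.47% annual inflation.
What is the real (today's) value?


Formula: Real value = nominal / (1 + inflation)^years
Price level: (1 + 0.0347)^5 = 1.185966
Real value = $60,100.00 / 1.185966 = $50,675.99

$50,675.99


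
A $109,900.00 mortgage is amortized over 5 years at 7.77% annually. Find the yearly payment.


Formula: PMT = PV * r / (1 - (1+r)^(-n))
Denominator: 1 - (1 + 0.0777)^(-5) = 0.312123
Numerator: $109,900.00 * 0.0777 = 8539.23
PMT = 8539.23 / 0.312123 = $27,358.51

$27,358.51


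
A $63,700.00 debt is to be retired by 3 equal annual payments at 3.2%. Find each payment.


Formula: PMT = PV * r / (1 - (1+r)^(-n))
Denominator: 1 - (1 + 0.032)^(-3) = 0.090169
Numerator: $63,700.00 * 0.032 = 2038.4
PMT = 2038.4 / 0.090169 = $22,606.53

$22,606.53


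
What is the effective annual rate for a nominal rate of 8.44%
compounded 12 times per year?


Formula: EAR = (1 + r/m)^m - 1
Period rate: r/m = 0.0844 / 12 = 0.007033
Compounding: (1 + 0.007033)^12 = 1.087743
EAR = 1.087743 - 1 = 0.087743

0.087743


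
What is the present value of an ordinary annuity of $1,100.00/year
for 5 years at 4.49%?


Formula: PV = PMT * (1 - (1+r)^(-n)) / r
Discount factor: (1 + 0.0449)^(-5) = 0.802835
Bracket: 1 - 0.802835 = 0.197165
PV = $1,100.00 * 0.197165 / 0.0449 = $4,830.32

$4,830.32


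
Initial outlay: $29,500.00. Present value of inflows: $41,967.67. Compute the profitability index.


Formula: PI = PV(cash flows) / initial investment
Substituting: PI = $41,967.67 / $29,500.00
PI = 1.4226

1.4226


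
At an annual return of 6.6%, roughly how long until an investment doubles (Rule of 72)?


Formula: Years ≈ 72 / r
Substituting: Years ≈ 72 / 6.6
Years ≈ 10.9

10.9 years


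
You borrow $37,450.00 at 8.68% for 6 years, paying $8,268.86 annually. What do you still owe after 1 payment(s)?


Formula: Balance = PV*(1+r)^k - PMT*((1+r)^k - 1)/r
Growth: (1 + 0.0868)^1 = 1.0868
Accumulated factor: ((1+r)^k - 1)/r = 1.0
Balance = $37,450.00 * 1.0868 - $8,268.86 * 1.0
Balance = $32,431.80

$32,431.80


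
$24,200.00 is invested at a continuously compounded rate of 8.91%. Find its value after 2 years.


Formula: FV = P * e^(r*t)
Exponent: r*t = 0.0891 * 2 = 0.1782
e^(0.1782) = 1.195064
FV = $24,200.00 * 1.195064 = $28,920.56

$28,920.56


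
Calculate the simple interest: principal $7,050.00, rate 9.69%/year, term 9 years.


Formula: I = P * r * t
Substituting: I = $7,050.00 * 0.0969 * 9
Step: I = $7,050.00 * 0.8721
I = $6,148.31

$6,148.31


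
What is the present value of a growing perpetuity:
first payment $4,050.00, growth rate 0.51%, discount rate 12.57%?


Formula: PV = C / (r - g)
Spread: r - g = 0.1257 - 0.0051 = 0.1206
Substituting: PV = $4,050.00 / 0.1206
PV = $33,582.09

$33,582.09


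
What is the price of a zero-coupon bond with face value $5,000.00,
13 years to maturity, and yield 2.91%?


Formula: Price = FV / (1 + r)^n
Substituting: Price = $5,000.00 / (1 + 0.0291)^13
Discount factor: (1.0291)^13 = 1.451939
Price = $5,000.00 / 1.451939 = $3,443.67

$3,443.67


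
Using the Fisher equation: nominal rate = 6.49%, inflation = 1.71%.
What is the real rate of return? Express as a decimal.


Formula: (1 + r_real) = (1 + r_nom) / (1 + inflation)
Substituting: (1 + r_real) = 1.0649 / 1.0171
(1 + r_real) = 1.046996
r_real = 1.046996 - 1 = 0.046996

0.046996


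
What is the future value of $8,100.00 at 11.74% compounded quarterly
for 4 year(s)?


Formula: FV = P * (1 + r/m)^(m*t)
Period rate: r/m = 0.1174 / 4 = 0.02935
Total periods: m*t = 4 * 4 = 16
Growth factor: (1 + 0.02935)^16 = 1.58858
FV = $8,100.00 * 1.58858 = $12,867.50

$12,867.50


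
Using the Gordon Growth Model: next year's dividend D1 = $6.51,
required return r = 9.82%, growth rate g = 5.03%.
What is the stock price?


Formula: P = D1 / (r - g)
Spread: r - g = 0.0982 - 0.0503 = 0.0479
Substituting: P = $6.51 / 0.0479
P = $135.91

$135.91


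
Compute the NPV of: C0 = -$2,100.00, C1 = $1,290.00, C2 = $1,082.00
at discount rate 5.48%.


Formula: NPV = C0 + C1/(1+r) + C2/(1+r)^2
Discount C1: $1,290.00 / (1 + 0.0548) = $1,222.98
Discount C2: $1,082.00 / (1 + 0.0548)^2 = $972.49
NPV = -$2,100.00 + $1,222.98 + $972.49 = $95.47

$95.47


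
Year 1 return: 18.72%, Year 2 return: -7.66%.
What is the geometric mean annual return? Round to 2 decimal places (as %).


Formula: Geometric mean = ((1+r1)*(1+r2))^(1/2) - 1
Product: (1 + 0.1872) * (1 + -0.0766) = 1.1872 * 0.9234 = 1.09626
Square root: 1.09626^0.5 = 1.047025
Geometric mean = 1.047025 - 1 = 0.047025
As percentage: 4.70%

4.70%


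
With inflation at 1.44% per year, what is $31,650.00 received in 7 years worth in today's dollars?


Formula: Real value = nominal / (1 + inflation)^years
Price level: (1 + 0.0144)^7 = 1.105261
Real value = $31,650.00 / 1.105261 = $28,635.78

$28,635.78


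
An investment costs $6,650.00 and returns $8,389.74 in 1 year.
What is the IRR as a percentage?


Formula: IRR = C1/C0 - 1
Substituting: IRR = $8,389.74 / $6,650.00 - 1
Ratio: 1.261615 - 1 = 0.261615
IRR = 26.1615%

26.1615%


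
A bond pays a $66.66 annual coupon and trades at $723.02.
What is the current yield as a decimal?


Formula: Current yield = annual coupon / price
Substituting: CY = $66.66 / $723.02
CY = 0.092197

0.092197


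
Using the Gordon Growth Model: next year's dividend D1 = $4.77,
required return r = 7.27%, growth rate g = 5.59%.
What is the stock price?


Formula: P = D1 / (r - g)
Spread: r - g = 0.0727 - 0.0559 = 0.0168
Substituting: P = $4.77 / 0.0168
P = $283.93

$283.93


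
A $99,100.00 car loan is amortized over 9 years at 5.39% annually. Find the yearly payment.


Formula: PMT = PV * r / (1 - (1+r)^(-n))
Denominator: 1 - (1 + 0.0539)^(-9) = 0.376545
Numerator: $99,100.00 * 0.0539 = 5341.49
PMT = 5341.49 / 0.376545 = $14,185.54

$14,185.54


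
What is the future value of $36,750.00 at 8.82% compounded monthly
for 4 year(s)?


Formula: FV = P * (1 + r/m)^(m*t)
Period rate: r/m = 0.0882 / 12 = 0.00735
Total periods: m*t = 12 * 4 = 48
Growth factor: (1 + 0.00735)^48 = 1.421212
FV = $36,750.00 * 1.421212 = $52,229.53

$52,229.53
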